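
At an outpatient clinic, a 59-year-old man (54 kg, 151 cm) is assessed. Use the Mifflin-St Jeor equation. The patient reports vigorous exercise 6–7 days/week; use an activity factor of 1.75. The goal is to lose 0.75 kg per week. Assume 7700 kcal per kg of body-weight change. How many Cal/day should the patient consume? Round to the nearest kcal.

Mifflin-St Jeor (male): BMR = 10(54) + 6.25(151) − 5(59) + 5 = 540 + 943.75 − 295 + 5 = 1193.75 kcal/day.
TEE = 1193.75 × 1.75 = 2089.0625 kcal/day.
Required daily deficit = 0.75 × 7700 ÷ 7 = 825 kcal/day.
Target intake = 2089.0625 − 825 = 1264.0625 kcal/day.

1264 Cal/day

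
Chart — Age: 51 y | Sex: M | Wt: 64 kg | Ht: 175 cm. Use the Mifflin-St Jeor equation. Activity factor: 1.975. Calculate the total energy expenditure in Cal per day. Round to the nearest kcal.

2930 Cal per day

Mifflin-St Jeor (male): BMR = 10(64) + 6.25(175) − 5(51) + 5 = 640 + 1093.75 − 255 + 5 = 1483.75 kcal/day.
TEE = BMR × activity factor = 1483.75 × 1.975 = 2930.4063 kcal/day.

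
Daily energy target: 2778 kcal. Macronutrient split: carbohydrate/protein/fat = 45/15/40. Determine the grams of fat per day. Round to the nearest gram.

Fat energy = 40% × 2778 = 1111.2 kcal.
At 9 kcal/g: 1111.2 ÷ 9 = 123.4667 g.

123 g/day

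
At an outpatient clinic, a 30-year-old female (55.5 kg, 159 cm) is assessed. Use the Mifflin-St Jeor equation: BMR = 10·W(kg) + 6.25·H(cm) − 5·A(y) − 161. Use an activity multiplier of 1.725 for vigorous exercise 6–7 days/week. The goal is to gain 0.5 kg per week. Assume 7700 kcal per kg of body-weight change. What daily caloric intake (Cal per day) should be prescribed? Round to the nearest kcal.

Mifflin-St Jeor (female): BMR = 10(55.5) + 6.25(159) − 5(30) − 161 = 555 + 993.75 − 150 − 161 = 1237.75 kcal/day.
TEE = 1237.75 × 1.725 = 2135.1188 kcal/day.
Required daily surplus = 0.5 × 7700 ÷ 7 = 550 kcal/day.
Target intake = 2135.1188 + 550 = 2685.1188 kcal/day.

2685 Cal per day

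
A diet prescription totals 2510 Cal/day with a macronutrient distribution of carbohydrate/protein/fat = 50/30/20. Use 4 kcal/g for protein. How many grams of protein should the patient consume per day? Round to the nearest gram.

188 g/day

Protein energy = 30% × 2510 = 753 kcal.
At 4 kcal/g: 753 ÷ 4 = 188.25 g.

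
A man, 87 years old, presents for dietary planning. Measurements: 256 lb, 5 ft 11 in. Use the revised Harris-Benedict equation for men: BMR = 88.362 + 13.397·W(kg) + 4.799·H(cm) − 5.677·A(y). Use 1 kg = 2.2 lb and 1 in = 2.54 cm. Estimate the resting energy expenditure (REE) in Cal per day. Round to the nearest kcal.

2019 Cal per day

Convert to metric: weight = 256 ÷ 2.2 = 116.3636 kg; height = (5×12 + 11) × 2.54 = 71 × 2.54 = 180.34 cm.
Harris-Benedict: BMR = 88.362 + 13.397(116.3636) + 4.799(180.34) − 5.677(87) = 2018.8383 kcal/day.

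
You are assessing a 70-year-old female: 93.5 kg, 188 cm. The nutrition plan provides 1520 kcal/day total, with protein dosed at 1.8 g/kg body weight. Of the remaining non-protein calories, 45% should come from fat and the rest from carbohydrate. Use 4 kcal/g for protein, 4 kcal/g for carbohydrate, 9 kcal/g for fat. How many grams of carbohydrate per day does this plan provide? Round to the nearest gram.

116 g/day

Protein = 1.8 × 93.5 = 168.3 g → 168.3 × 4 = 673.2 kcal.
Non-protein calories = 1520 − 673.2 = 846.8 kcal.
Fat: 45% × 846.8 = 381.06 kcal; carbohydrate: 465.74 kcal.
Carbohydrate: 465.74 kcal ÷ 4 kcal/g = 116.435 g.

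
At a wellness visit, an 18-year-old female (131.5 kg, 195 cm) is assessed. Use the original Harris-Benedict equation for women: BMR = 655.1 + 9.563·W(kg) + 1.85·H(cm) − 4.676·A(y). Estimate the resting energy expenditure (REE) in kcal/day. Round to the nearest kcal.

Harris-Benedict: BMR = 655.1 + 9.563(131.5) + 1.85(195) − 4.676(18) = 2189.2165 kcal/day.

2189 kcal/day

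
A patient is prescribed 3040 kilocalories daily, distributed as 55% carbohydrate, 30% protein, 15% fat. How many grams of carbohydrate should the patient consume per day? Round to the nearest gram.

418 g/day

Carbohydrate energy = 55% × 3040 = 1672 kcal.
At 4 kcal/g: 1672 ÷ 4 = 418 g.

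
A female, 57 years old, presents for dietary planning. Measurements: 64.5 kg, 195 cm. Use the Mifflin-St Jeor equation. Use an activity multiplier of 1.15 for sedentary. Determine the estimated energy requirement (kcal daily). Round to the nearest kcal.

1630 kcal daily

Mifflin-St Jeor (female): BMR = 10(64.5) + 6.25(195) − 5(57) − 161 = 645 + 1218.75 − 285 − 161 = 1417.75 kcal/day.
TEE = BMR × activity factor = 1417.75 × 1.15 = 1630.4125 kcal/day.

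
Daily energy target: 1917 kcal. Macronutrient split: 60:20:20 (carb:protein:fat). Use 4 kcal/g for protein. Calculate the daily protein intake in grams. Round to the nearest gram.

Protein energy = 20% × 1917 = 383.4 kcal.
At 4 kcal/g: 383.4 ÷ 4 = 95.85 g.

96 g/day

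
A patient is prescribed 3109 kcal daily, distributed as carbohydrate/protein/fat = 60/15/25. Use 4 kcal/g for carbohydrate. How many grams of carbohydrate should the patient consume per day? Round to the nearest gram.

Carbohydrate energy = 60% × 3109 = 1865.4 kcal.
At 4 kcal/g: 1865.4 ÷ 4 = 466.35 g.

466 g/day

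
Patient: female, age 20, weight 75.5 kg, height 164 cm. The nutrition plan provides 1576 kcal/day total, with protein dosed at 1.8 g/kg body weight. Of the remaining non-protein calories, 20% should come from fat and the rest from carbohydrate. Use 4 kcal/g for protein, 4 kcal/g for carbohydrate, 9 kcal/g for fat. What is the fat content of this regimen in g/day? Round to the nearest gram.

Protein = 1.8 × 75.5 = 135.9 g → 135.9 × 4 = 543.6 kcal.
Non-protein calories = 1576 − 543.6 = 1032.4 kcal.
Fat: 20% × 1032.4 = 206.48 kcal; carbohydrate: 825.92 kcal.
Fat: 206.48 kcal ÷ 9 kcal/g = 22.9422 g.

23 g/day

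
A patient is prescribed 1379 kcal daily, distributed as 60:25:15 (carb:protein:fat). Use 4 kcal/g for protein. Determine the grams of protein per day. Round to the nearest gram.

86 g/day

Protein energy = 25% × 1379 = 344.75 kcal.
At 4 kcal/g: 344.75 ÷ 4 = 86.1875 g.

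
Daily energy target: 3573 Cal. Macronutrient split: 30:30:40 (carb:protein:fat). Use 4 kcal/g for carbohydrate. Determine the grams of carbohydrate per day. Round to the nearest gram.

Carbohydrate energy = 30% × 3573 = 1071.9 kcal.
At 4 kcal/g: 1071.9 ÷ 4 = 267.975 g.

268 g/day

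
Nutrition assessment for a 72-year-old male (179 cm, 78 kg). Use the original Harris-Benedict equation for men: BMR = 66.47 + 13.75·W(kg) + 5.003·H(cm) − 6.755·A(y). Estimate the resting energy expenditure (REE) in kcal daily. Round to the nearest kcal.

1548 kcal daily

Harris-Benedict: BMR = 66.47 + 13.75(78) + 5.003(179) − 6.755(72) = 1548.147 kcal/day.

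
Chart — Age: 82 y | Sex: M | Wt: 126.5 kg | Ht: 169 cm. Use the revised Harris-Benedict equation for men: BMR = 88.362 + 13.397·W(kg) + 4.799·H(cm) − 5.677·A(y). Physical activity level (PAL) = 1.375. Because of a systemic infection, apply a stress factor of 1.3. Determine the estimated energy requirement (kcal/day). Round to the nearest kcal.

3805 kcal/day

Harris-Benedict: BMR = 88.362 + 13.397(126.5) + 4.799(169) − 5.677(82) = 2128.5995 kcal/day.
TEE = BMR × activity factor = 2128.5995 × 1.375 = 2926.8243 kcal/day.
Apply stress factor: 2926.8243 × 1.3 = 3804.8716 kcal/day.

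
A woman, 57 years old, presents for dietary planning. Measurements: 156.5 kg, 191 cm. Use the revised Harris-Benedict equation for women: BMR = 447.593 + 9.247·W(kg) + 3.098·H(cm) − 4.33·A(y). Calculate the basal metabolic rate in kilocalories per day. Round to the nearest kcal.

Harris-Benedict: BMR = 447.593 + 9.247(156.5) + 3.098(191) − 4.33(57) = 2239.6565 kcal/day.

2240 kilocalories per day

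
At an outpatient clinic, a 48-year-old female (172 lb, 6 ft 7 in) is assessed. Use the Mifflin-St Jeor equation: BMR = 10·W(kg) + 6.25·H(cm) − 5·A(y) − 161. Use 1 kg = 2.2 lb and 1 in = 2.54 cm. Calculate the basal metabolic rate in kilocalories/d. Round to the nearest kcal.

1635 kilocalories/d

Convert to metric: weight = 172 ÷ 2.2 = 78.1818 kg; height = (6×12 + 7) × 2.54 = 79 × 2.54 = 200.66 cm.
Mifflin-St Jeor (female): BMR = 10(78.1818) + 6.25(200.66) − 5(48) − 161 = 781.8182 + 1254.125 − 240 − 161 = 1634.9432 kcal/day.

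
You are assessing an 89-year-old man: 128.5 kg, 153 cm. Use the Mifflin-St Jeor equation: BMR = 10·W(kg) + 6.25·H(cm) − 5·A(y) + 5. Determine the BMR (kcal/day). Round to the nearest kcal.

Mifflin-St Jeor (male): BMR = 10(128.5) + 6.25(153) − 5(89) + 5 = 1285 + 956.25 − 445 + 5 = 1801.25 kcal/day.

1801 kcal/day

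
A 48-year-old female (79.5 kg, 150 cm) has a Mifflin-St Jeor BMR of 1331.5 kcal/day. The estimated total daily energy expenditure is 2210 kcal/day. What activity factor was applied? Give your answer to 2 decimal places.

Activity factor = TEE ÷ BMR = 2210 ÷ 1331.5 = 1.66.

1.66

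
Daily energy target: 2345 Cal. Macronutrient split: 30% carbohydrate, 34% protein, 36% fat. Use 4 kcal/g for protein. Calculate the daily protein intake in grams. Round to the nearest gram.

Protein energy = 34% × 2345 = 797.3 kcal.
At 4 kcal/g: 797.3 ÷ 4 = 199.325 g.

199 g/day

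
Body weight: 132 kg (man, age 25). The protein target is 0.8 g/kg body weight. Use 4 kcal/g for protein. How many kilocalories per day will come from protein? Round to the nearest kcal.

422 kcal/day

Protein = 0.8 g/kg × 132 kg = 105.6 g/day.
Protein energy = 105.6 g × 4 kcal/g = 422.4 kcal/day.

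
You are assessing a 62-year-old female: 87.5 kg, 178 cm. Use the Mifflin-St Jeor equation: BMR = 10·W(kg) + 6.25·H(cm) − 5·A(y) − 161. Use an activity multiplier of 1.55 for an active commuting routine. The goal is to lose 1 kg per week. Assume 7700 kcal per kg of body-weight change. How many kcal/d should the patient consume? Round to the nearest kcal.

1251 kcal/d

Mifflin-St Jeor (female): BMR = 10(87.5) + 6.25(178) − 5(62) − 161 = 875 + 1112.5 − 310 − 161 = 1516.5 kcal/day.
TEE = 1516.5 × 1.55 = 2350.575 kcal/day.
Required daily deficit = 1 × 7700 ÷ 7 = 1100 kcal/day.
Target intake = 2350.575 − 1100 = 1250.575 kcal/day.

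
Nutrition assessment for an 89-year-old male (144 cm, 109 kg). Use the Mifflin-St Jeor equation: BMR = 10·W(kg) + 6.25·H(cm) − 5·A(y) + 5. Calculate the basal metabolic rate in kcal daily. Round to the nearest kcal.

Mifflin-St Jeor (male): BMR = 10(109) + 6.25(144) − 5(89) + 5 = 1090 + 900 − 445 + 5 = 1550 kcal/day.

1550 kcal daily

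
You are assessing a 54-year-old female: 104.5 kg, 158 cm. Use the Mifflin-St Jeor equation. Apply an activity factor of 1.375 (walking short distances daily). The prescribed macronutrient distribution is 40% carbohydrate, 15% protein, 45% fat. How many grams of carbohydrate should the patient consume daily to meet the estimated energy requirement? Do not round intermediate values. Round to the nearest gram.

Mifflin-St Jeor (female): BMR = 10(104.5) + 6.25(158) − 5(54) − 161 = 1045 + 987.5 − 270 − 161 = 1601.5 kcal/day.
TEE = 1601.5 × 1.375 = 2202.0625 kcal/day.
Carbohydrate energy = 40% × 2202.0625 = 880.825 kcal.
Carbohydrate = 880.825 ÷ 4 kcal/g = 220.2063 g.

220 g/day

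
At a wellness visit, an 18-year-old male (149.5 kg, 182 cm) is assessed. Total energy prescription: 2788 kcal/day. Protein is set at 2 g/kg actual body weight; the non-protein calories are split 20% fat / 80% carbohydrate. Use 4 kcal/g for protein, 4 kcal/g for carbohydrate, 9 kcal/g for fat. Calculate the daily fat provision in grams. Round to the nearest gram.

35 g/day

Protein = 2 × 149.5 = 299 g → 299 × 4 = 1196 kcal.
Non-protein calories = 2788 − 1196 = 1592 kcal.
Fat: 20% × 1592 = 318.4 kcal; carbohydrate: 1273.6 kcal.
Fat: 318.4 kcal ÷ 9 kcal/g = 35.3778 g.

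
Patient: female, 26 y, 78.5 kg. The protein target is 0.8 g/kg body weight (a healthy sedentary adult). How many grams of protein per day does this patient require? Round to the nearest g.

63 g/day

Protein = 0.8 g/kg × 78.5 kg = 62.8 g/day.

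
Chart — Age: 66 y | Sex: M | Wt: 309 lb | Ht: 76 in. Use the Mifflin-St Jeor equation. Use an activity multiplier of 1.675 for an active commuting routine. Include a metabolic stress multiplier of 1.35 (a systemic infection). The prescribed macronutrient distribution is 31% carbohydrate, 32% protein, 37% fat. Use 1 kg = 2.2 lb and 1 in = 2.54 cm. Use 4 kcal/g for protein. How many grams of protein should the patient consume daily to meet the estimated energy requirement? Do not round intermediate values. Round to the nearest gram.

Convert to metric: weight = 309 ÷ 2.2 = 140.4545 kg; height = 76 × 2.54 = 193.04 cm.
Mifflin-St Jeor (male): BMR = 10(140.4545) + 6.25(193.04) − 5(66) + 5 = 1404.5455 + 1206.5 − 330 + 5 = 2286.0455 kcal/day.
TEE = 2286.0455 × 1.675 = 3829.1261 kcal/day.
With stress factor 1.35: 3829.1261 × 1.35 = 5169.3203 kcal/day.
Protein energy = 32% × 5169.3203 = 1654.1825 kcal.
Protein = 1654.1825 ÷ 4 kcal/g = 413.5456 g.

414 g/day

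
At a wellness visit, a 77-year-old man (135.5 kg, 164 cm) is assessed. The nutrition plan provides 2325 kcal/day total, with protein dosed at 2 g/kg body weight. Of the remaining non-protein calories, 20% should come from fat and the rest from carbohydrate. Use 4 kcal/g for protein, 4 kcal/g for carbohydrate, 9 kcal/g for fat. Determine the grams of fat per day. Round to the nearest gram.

Protein = 2 × 135.5 = 271 g → 271 × 4 = 1084 kcal.
Non-protein calories = 2325 − 1084 = 1241 kcal.
Fat: 20% × 1241 = 248.2 kcal; carbohydrate: 992.8 kcal.
Fat: 248.2 kcal ÷ 9 kcal/g = 27.5778 g.

28 g/day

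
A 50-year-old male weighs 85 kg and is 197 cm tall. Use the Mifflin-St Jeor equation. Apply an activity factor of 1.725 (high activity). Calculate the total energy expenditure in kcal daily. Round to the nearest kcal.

Mifflin-St Jeor (male): BMR = 10(85) + 6.25(197) − 5(50) + 5 = 850 + 1231.25 − 250 + 5 = 1836.25 kcal/day.
TEE = BMR × activity factor = 1836.25 × 1.725 = 3167.5313 kcal/day.

3168 kcal daily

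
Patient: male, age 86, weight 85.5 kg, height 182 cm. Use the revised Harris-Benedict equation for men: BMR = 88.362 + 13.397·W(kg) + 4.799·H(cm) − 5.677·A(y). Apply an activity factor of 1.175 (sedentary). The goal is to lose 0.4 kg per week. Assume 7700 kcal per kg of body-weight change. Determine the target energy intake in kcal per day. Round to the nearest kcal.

Harris-Benedict: BMR = 88.362 + 13.397(85.5) + 4.799(182) − 5.677(86) = 1619.0015 kcal/day.
TEE = 1619.0015 × 1.175 = 1902.3268 kcal/day.
Required daily deficit = 0.4 × 7700 ÷ 7 = 440 kcal/day.
Target intake = 1902.3268 − 440 = 1462.3268 kcal/day.

1462 kcal per day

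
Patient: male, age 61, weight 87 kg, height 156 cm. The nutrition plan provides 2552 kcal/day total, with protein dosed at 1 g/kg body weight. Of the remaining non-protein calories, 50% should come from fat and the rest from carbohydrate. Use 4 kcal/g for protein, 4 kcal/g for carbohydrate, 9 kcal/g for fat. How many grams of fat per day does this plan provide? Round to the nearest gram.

Protein = 1 × 87 = 87 g → 87 × 4 = 348 kcal.
Non-protein calories = 2552 − 348 = 2204 kcal.
Fat: 50% × 2204 = 1102 kcal; carbohydrate: 1102 kcal.
Fat: 1102 kcal ÷ 9 kcal/g = 122.4444 g.

122 g/day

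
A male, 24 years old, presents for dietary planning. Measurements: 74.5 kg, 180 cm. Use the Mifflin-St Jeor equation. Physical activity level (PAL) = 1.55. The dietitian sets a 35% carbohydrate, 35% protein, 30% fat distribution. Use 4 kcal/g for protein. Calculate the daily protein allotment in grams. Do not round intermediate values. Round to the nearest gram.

Mifflin-St Jeor (male): BMR = 10(74.5) + 6.25(180) − 5(24) + 5 = 745 + 1125 − 120 + 5 = 1755 kcal/day.
TEE = 1755 × 1.55 = 2720.25 kcal/day.
Protein energy = 35% × 2720.25 = 952.0875 kcal.
Protein = 952.0875 ÷ 4 kcal/g = 238.0219 g.

238 g/day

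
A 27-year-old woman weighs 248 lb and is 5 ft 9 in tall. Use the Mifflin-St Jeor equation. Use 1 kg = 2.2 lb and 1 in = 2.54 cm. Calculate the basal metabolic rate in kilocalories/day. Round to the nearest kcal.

1927 kilocalories/day

Convert to metric: weight = 248 ÷ 2.2 = 112.7273 kg; height = (5×12 + 9) × 2.54 = 69 × 2.54 = 175.26 cm.
Mifflin-St Jeor (female): BMR = 10(112.7273) + 6.25(175.26) − 5(27) − 161 = 1127.2727 + 1095.375 − 135 − 161 = 1926.6477 kcal/day.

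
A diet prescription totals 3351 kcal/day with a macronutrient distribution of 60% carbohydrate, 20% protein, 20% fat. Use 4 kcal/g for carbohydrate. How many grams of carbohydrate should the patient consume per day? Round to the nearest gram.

503 g/day

Carbohydrate energy = 60% × 3351 = 2010.6 kcal.
At 4 kcal/g: 2010.6 ÷ 4 = 502.65 g.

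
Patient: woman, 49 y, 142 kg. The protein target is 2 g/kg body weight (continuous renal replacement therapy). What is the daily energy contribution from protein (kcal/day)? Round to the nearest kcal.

Protein = 2 g/kg × 142 kg = 284 g/day.
Protein energy = 284 g × 4 kcal/g = 1136 kcal/day.

1136 kcal/day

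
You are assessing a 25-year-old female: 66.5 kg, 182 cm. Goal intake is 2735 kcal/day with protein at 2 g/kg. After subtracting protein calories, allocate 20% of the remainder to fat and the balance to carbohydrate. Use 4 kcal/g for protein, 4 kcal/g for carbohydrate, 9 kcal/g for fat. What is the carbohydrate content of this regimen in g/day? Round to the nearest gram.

441 g/day

Protein = 2 × 66.5 = 133 g → 133 × 4 = 532 kcal.
Non-protein calories = 2735 − 532 = 2203 kcal.
Fat: 20% × 2203 = 440.6 kcal; carbohydrate: 1762.4 kcal.
Carbohydrate: 1762.4 kcal ÷ 4 kcal/g = 440.6 g.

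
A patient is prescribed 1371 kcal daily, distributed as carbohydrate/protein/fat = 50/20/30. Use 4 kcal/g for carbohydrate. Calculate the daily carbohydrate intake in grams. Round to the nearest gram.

171 g/day

Carbohydrate energy = 50% × 1371 = 685.5 kcal.
At 4 kcal/g: 685.5 ÷ 4 = 171.375 g.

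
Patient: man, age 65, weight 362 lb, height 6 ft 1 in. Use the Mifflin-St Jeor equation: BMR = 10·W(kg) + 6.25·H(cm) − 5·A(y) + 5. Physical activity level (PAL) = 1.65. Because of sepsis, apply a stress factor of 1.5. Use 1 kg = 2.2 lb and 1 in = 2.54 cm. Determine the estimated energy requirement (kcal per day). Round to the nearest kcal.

Convert to metric: weight = 362 ÷ 2.2 = 164.5455 kg; height = (6×12 + 1) × 2.54 = 73 × 2.54 = 185.42 cm.
Mifflin-St Jeor (male): BMR = 10(164.5455) + 6.25(185.42) − 5(65) + 5 = 1645.4545 + 1158.875 − 325 + 5 = 2484.3295 kcal/day.
TEE = BMR × activity factor = 2484.3295 × 1.65 = 4099.1437 kcal/day.
Apply stress factor: 4099.1437 × 1.5 = 6148.7156 kcal/day.

6149 kcal per day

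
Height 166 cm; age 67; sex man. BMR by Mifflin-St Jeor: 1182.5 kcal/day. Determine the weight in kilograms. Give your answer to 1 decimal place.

47.5 kg

1182.5 = 10·W + 6.25(166) − 5(67) + 5
10·W = 1182.5 − 707.5 = 475, so W = 47.5 kg.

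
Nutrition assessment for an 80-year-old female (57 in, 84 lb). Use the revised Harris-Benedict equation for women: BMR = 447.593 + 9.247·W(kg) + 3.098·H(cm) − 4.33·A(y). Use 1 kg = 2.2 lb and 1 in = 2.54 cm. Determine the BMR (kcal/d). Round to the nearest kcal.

Convert to metric: weight = 84 ÷ 2.2 = 38.1818 kg; height = 57 × 2.54 = 144.78 cm.
Harris-Benedict: BMR = 447.593 + 9.247(38.1818) + 3.098(144.78) − 4.33(80) = 902.7887 kcal/day.

903 kcal/d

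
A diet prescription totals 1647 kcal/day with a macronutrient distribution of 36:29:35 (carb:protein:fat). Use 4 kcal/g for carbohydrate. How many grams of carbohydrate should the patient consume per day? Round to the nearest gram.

Carbohydrate energy = 36% × 1647 = 592.92 kcal.
At 4 kcal/g: 592.92 ÷ 4 = 148.23 g.

148 g/day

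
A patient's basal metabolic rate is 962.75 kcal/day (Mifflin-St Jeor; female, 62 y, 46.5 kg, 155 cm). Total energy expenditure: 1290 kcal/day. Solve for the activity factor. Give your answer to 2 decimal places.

Activity factor = TEE ÷ BMR = 1290 ÷ 962.75 = 1.34.

1.34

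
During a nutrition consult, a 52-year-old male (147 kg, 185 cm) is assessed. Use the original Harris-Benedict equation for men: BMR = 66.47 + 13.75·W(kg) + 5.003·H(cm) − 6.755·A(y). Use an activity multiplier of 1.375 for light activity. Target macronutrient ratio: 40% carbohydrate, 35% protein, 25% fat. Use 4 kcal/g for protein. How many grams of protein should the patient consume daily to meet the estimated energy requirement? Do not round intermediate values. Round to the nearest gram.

320 g/day

Harris-Benedict: BMR = 66.47 + 13.75(147) + 5.003(185) − 6.755(52) = 2662.015 kcal/day.
TEE = 2662.015 × 1.375 = 3660.2706 kcal/day.
Protein energy = 35% × 3660.2706 = 1281.0947 kcal.
Protein = 1281.0947 ÷ 4 kcal/g = 320.2737 g.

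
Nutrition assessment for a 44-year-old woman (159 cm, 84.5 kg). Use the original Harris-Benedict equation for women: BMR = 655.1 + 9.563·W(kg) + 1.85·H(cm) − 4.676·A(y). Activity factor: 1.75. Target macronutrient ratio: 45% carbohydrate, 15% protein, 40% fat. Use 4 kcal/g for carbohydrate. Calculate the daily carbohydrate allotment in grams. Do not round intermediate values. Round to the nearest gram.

305 g/day

Harris-Benedict: BMR = 655.1 + 9.563(84.5) + 1.85(159) − 4.676(44) = 1551.5795 kcal/day.
TEE = 1551.5795 × 1.75 = 2715.2641 kcal/day.
Carbohydrate energy = 45% × 2715.2641 = 1221.8689 kcal.
Carbohydrate = 1221.8689 ÷ 4 kcal/g = 305.4672 g.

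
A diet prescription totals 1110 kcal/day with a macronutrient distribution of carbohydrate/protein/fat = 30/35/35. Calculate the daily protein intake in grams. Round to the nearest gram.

Protein energy = 35% × 1110 = 388.5 kcal.
At 4 kcal/g: 388.5 ÷ 4 = 97.125 g.

97 g/day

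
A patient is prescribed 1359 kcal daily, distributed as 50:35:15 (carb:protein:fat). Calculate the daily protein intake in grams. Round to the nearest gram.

Protein energy = 35% × 1359 = 475.65 kcal.
At 4 kcal/g: 475.65 ÷ 4 = 118.9125 g.

119 g/day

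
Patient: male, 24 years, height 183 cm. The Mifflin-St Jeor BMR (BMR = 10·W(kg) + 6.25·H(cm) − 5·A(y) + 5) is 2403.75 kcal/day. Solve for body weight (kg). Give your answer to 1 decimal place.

2403.75 = 10·W + 6.25(183) − 5(24) + 5
10·W = 2403.75 − 1028.75 = 1375, so W = 137.5 kg.

137.5 kg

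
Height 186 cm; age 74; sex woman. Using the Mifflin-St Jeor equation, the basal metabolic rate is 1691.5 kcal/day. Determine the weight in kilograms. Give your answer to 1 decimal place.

106.0 kg

1691.5 = 10·W + 6.25(186) − 5(74) − 161
10·W = 1691.5 − 631.5 = 1060, so W = 106 kg.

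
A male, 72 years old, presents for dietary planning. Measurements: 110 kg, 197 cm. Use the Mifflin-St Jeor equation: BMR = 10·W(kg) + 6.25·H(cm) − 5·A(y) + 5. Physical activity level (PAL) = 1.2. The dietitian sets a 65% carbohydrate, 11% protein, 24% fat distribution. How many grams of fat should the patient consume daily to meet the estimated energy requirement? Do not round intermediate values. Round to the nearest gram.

63 g/day

Mifflin-St Jeor (male): BMR = 10(110) + 6.25(197) − 5(72) + 5 = 1100 + 1231.25 − 360 + 5 = 1976.25 kcal/day.
TEE = 1976.25 × 1.2 = 2371.5 kcal/day.
Fat energy = 24% × 2371.5 = 569.16 kcal.
Fat = 569.16 ÷ 9 kcal/g = 63.24 g.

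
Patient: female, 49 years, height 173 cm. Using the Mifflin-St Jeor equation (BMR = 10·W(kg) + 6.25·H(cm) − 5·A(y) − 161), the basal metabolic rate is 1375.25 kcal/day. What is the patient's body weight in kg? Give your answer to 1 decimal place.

1375.25 = 10·W + 6.25(173) − 5(49) − 161
10·W = 1375.25 − 675.25 = 700, so W = 70 kg.

70.0 kg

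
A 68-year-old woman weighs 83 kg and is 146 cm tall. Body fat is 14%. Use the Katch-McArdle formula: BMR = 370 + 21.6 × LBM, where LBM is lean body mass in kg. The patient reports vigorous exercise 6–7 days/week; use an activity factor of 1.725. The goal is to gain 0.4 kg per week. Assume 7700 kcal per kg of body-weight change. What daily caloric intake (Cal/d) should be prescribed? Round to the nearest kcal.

3738 Cal/d

LBM = 83 × (1 − 0.14) = 71.38 kg. Katch-McArdle: BMR = 370 + 21.6 × 71.38 = 1911.808 kcal/day.
TEE = 1911.808 × 1.725 = 3297.8688 kcal/day.
Required daily surplus = 0.4 × 7700 ÷ 7 = 440 kcal/day.
Target intake = 3297.8688 + 440 = 3737.8688 kcal/day.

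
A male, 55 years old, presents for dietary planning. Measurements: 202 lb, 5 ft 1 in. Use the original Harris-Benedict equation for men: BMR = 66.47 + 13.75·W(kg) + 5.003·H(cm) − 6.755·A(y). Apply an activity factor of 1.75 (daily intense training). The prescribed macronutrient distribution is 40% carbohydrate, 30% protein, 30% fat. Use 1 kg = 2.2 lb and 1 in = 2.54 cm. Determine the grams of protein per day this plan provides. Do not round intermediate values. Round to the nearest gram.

Convert to metric: weight = 202 ÷ 2.2 = 91.8182 kg; height = (5×12 + 1) × 2.54 = 61 × 2.54 = 154.94 cm.
Harris-Benedict: BMR = 66.47 + 13.75(91.8182) + 5.003(154.94) − 6.755(55) = 1732.6098 kcal/day.
TEE = 1732.6098 × 1.75 = 3032.0672 kcal/day.
Protein energy = 30% × 3032.0672 = 909.6202 kcal.
Protein = 909.6202 ÷ 4 kcal/g = 227.405 g.

227 g/day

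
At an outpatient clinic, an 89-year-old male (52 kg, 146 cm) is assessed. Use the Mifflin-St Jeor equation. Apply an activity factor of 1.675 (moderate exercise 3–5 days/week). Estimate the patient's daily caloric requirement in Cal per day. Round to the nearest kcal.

Mifflin-St Jeor (male): BMR = 10(52) + 6.25(146) − 5(89) + 5 = 520 + 912.5 − 445 + 5 = 992.5 kcal/day.
TEE = BMR × activity factor = 992.5 × 1.675 = 1662.4375 kcal/day.

1662 Cal per day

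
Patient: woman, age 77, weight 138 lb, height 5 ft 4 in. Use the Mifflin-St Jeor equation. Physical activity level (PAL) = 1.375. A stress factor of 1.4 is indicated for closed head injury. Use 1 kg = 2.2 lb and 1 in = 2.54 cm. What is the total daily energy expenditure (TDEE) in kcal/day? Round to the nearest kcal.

Convert to metric: weight = 138 ÷ 2.2 = 62.7273 kg; height = (5×12 + 4) × 2.54 = 64 × 2.54 = 162.56 cm.
Mifflin-St Jeor (female): BMR = 10(62.7273) + 6.25(162.56) − 5(77) − 161 = 627.2727 + 1016 − 385 − 161 = 1097.2727 kcal/day.
TEE = BMR × activity factor = 1097.2727 × 1.375 = 1508.75 kcal/day.
Apply stress factor: 1508.75 × 1.4 = 2112.25 kcal/day.

2112 kcal/day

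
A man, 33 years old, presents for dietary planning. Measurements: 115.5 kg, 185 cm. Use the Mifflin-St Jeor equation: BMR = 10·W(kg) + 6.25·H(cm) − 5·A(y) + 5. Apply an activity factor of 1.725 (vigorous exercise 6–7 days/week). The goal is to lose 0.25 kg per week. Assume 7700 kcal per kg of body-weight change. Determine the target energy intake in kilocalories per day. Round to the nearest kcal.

3436 kilocalories per day

Mifflin-St Jeor (male): BMR = 10(115.5) + 6.25(185) − 5(33) + 5 = 1155 + 1156.25 − 165 + 5 = 2151.25 kcal/day.
TEE = 2151.25 × 1.725 = 3710.9063 kcal/day.
Required daily deficit = 0.25 × 7700 ÷ 7 = 275 kcal/day.
Target intake = 3710.9063 − 275 = 3435.9063 kcal/day.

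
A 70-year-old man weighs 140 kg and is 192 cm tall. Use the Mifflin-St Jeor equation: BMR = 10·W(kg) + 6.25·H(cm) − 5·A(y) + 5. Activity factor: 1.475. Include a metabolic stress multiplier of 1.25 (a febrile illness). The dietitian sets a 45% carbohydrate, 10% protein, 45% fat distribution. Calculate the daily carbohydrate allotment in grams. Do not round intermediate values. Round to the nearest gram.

468 g/day

Mifflin-St Jeor (male): BMR = 10(140) + 6.25(192) − 5(70) + 5 = 1400 + 1200 − 350 + 5 = 2255 kcal/day.
TEE = 2255 × 1.475 = 3326.125 kcal/day.
With stress factor 1.25: 3326.125 × 1.25 = 4157.6563 kcal/day.
Carbohydrate energy = 45% × 4157.6563 = 1870.9453 kcal.
Carbohydrate = 1870.9453 ÷ 4 kcal/g = 467.7363 g.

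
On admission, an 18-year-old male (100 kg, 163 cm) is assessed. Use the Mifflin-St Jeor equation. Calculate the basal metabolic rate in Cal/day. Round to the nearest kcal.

Mifflin-St Jeor (male): BMR = 10(100) + 6.25(163) − 5(18) + 5 = 1000 + 1018.75 − 90 + 5 = 1933.75 kcal/day.

1934 Cal/day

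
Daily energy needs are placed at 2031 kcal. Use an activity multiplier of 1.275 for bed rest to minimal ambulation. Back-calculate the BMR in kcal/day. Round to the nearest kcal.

BMR = TEE ÷ activity factor = 2031 ÷ 1.275 = 1592.9412 kcal/day.

1593 kcal/day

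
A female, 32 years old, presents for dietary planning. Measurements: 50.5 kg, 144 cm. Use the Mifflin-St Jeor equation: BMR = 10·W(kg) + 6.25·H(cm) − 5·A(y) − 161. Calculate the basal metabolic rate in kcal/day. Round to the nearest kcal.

Mifflin-St Jeor (female): BMR = 10(50.5) + 6.25(144) − 5(32) − 161 = 505 + 900 − 160 − 161 = 1084 kcal/day.

1084 kcal/day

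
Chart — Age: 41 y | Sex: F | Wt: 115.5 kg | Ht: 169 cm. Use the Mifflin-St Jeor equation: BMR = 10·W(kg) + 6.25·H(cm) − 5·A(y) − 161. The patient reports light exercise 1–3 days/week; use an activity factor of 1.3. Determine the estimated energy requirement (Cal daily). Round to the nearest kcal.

Mifflin-St Jeor (female): BMR = 10(115.5) + 6.25(169) − 5(41) − 161 = 1155 + 1056.25 − 205 − 161 = 1845.25 kcal/day.
TEE = BMR × activity factor = 1845.25 × 1.3 = 2398.825 kcal/day.

2399 Cal daily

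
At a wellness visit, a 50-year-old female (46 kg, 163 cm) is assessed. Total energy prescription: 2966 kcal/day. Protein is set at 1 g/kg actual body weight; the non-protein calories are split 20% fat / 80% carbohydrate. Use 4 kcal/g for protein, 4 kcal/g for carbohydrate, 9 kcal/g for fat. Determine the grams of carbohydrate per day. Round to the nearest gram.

556 g/day

Protein = 1 × 46 = 46 g → 46 × 4 = 184 kcal.
Non-protein calories = 2966 − 184 = 2782 kcal.
Fat: 20% × 2782 = 556.4 kcal; carbohydrate: 2225.6 kcal.
Carbohydrate: 2225.6 kcal ÷ 4 kcal/g = 556.4 g.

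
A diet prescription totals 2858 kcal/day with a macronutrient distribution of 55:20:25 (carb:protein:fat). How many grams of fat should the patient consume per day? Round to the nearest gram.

79 g/day

Fat energy = 25% × 2858 = 714.5 kcal.
At 9 kcal/g: 714.5 ÷ 9 = 79.3889 g.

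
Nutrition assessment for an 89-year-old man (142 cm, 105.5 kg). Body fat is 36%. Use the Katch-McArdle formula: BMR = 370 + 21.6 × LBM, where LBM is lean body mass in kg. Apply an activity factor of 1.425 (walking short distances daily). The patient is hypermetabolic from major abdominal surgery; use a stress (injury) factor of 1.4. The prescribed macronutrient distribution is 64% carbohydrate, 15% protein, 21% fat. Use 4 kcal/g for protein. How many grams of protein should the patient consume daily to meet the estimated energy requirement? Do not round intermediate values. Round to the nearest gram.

137 g/day

LBM = 105.5 × (1 − 0.36) = 67.52 kg. Katch-McArdle: BMR = 370 + 21.6 × 67.52 = 1828.432 kcal/day.
TEE = 1828.432 × 1.425 = 2605.5156 kcal/day.
With stress factor 1.4: 2605.5156 × 1.4 = 3647.7218 kcal/day.
Protein energy = 15% × 3647.7218 = 547.1583 kcal.
Protein = 547.1583 ÷ 4 kcal/g = 136.7896 g.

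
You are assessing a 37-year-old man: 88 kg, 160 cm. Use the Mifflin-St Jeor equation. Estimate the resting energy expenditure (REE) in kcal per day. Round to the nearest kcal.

Mifflin-St Jeor (male): BMR = 10(88) + 6.25(160) − 5(37) + 5 = 880 + 1000 − 185 + 5 = 1700 kcal/day.

1700 kcal per day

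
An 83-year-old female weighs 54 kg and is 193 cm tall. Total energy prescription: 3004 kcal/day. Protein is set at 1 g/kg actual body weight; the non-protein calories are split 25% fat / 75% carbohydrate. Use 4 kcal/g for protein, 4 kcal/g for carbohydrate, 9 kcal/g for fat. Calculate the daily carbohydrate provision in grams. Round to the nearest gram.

523 g/day

Protein = 1 × 54 = 54 g → 54 × 4 = 216 kcal.
Non-protein calories = 3004 − 216 = 2788 kcal.
Fat: 25% × 2788 = 697 kcal; carbohydrate: 2091 kcal.
Carbohydrate: 2091 kcal ÷ 4 kcal/g = 522.75 g.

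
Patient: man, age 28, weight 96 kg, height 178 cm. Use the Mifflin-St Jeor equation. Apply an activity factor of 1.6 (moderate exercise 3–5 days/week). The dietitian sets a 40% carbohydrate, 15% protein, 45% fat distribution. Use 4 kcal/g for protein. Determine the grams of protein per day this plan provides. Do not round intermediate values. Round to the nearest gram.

116 g/day

Mifflin-St Jeor (male): BMR = 10(96) + 6.25(178) − 5(28) + 5 = 960 + 1112.5 − 140 + 5 = 1937.5 kcal/day.
TEE = 1937.5 × 1.6 = 3100 kcal/day.
Protein energy = 15% × 3100 = 465 kcal.
Protein = 465 ÷ 4 kcal/g = 116.25 g.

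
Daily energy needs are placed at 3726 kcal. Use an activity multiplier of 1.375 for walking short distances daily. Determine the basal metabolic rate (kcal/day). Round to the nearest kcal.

BMR = TEE ÷ activity factor = 3726 ÷ 1.375 = 2709.8182 kcal/day.

2710 kcal/day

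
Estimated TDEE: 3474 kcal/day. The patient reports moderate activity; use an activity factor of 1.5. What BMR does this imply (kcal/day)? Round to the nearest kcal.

BMR = TEE ÷ activity factor = 3474 ÷ 1.5 = 2316 kcal/day.

2316 kcal/day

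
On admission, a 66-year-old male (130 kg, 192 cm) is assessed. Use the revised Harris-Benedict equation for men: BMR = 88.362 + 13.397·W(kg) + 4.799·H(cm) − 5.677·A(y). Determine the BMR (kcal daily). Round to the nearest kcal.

2377 kcal daily

Harris-Benedict: BMR = 88.362 + 13.397(130) + 4.799(192) − 5.677(66) = 2376.698 kcal/day.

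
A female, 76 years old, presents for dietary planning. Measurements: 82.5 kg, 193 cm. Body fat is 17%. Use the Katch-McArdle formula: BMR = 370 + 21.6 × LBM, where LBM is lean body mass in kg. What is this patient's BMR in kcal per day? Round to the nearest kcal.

LBM = 82.5 × (1 − 0.17) = 68.475 kg. Katch-McArdle: BMR = 370 + 21.6 × 68.475 = 1849.06 kcal/day.

1849 kcal per day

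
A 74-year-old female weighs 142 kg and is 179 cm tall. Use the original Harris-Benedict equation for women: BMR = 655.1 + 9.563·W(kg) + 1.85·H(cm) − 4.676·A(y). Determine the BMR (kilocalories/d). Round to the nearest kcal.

Harris-Benedict: BMR = 655.1 + 9.563(142) + 1.85(179) − 4.676(74) = 1998.172 kcal/day.

1998 kilocalories/d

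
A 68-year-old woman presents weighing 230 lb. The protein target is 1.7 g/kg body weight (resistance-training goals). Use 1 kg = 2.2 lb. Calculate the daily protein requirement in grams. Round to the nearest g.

178 g/day

Weight in kg = 230 ÷ 2.2 = 104.5455 kg.
Protein = 1.7 g/kg × 104.5455 kg = 177.7273 g/day.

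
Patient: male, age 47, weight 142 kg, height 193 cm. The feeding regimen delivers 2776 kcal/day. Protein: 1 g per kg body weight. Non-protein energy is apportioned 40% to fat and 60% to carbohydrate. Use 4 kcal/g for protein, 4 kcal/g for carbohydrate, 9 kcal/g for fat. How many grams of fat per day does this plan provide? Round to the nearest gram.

Protein = 1 × 142 = 142 g → 142 × 4 = 568 kcal.
Non-protein calories = 2776 − 568 = 2208 kcal.
Fat: 40% × 2208 = 883.2 kcal; carbohydrate: 1324.8 kcal.
Fat: 883.2 kcal ÷ 9 kcal/g = 98.1333 g.

98 g/day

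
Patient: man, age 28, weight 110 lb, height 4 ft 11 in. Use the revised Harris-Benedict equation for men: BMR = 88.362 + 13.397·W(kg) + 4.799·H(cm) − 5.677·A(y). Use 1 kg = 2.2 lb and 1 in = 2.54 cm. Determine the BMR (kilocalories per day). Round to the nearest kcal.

1318 kilocalories per day

Convert to metric: weight = 110 ÷ 2.2 = 50 kg; height = (4×12 + 11) × 2.54 = 59 × 2.54 = 149.86 cm.
Harris-Benedict: BMR = 88.362 + 13.397(50) + 4.799(149.86) − 5.677(28) = 1318.4341 kcal/day.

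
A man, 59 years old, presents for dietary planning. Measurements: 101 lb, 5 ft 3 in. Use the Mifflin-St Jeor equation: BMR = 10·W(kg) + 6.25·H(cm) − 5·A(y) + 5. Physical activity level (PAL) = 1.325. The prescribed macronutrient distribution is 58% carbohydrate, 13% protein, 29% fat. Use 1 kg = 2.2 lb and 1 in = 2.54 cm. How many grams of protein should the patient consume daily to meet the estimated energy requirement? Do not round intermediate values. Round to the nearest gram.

50 g/day

Convert to metric: weight = 101 ÷ 2.2 = 45.9091 kg; height = (5×12 + 3) × 2.54 = 63 × 2.54 = 160.02 cm.
Mifflin-St Jeor (male): BMR = 10(45.9091) + 6.25(160.02) − 5(59) + 5 = 459.0909 + 1000.125 − 295 + 5 = 1169.2159 kcal/day.
TEE = 1169.2159 × 1.325 = 1549.2111 kcal/day.
Protein energy = 13% × 1549.2111 = 201.3974 kcal.
Protein = 201.3974 ÷ 4 kcal/g = 50.3494 g.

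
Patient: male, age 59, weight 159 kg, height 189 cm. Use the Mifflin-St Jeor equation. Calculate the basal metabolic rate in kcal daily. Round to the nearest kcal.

Mifflin-St Jeor (male): BMR = 10(159) + 6.25(189) − 5(59) + 5 = 1590 + 1181.25 − 295 + 5 = 2481.25 kcal/day.

2481 kcal daily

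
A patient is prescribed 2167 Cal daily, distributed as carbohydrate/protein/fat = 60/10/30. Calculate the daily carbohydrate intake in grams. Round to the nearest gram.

Carbohydrate energy = 60% × 2167 = 1300.2 kcal.
At 4 kcal/g: 1300.2 ÷ 4 = 325.05 g.

325 g/day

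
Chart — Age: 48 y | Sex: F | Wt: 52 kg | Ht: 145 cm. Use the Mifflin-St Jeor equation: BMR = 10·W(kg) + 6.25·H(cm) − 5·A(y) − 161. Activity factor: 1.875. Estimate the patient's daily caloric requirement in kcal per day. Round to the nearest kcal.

1922 kcal per day

Mifflin-St Jeor (female): BMR = 10(52) + 6.25(145) − 5(48) − 161 = 520 + 906.25 − 240 − 161 = 1025.25 kcal/day.
TEE = BMR × activity factor = 1025.25 × 1.875 = 1922.3438 kcal/day.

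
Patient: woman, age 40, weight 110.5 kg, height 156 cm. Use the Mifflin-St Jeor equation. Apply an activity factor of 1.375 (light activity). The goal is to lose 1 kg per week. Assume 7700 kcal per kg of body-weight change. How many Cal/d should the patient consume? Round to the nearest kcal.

1264 Cal/d

Mifflin-St Jeor (female): BMR = 10(110.5) + 6.25(156) − 5(40) − 161 = 1105 + 975 − 200 − 161 = 1719 kcal/day.
TEE = 1719 × 1.375 = 2363.625 kcal/day.
Required daily deficit = 1 × 7700 ÷ 7 = 1100 kcal/day.
Target intake = 2363.625 − 1100 = 1263.625 kcal/day.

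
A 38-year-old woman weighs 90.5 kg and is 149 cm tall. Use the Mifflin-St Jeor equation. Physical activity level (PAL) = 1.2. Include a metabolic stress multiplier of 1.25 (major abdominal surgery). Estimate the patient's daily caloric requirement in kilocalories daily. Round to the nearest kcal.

Mifflin-St Jeor (female): BMR = 10(90.5) + 6.25(149) − 5(38) − 161 = 905 + 931.25 − 190 − 161 = 1485.25 kcal/day.
TEE = BMR × activity factor = 1485.25 × 1.2 = 1782.3 kcal/day.
Apply stress factor: 1782.3 × 1.25 = 2227.875 kcal/day.

2228 kilocalories daily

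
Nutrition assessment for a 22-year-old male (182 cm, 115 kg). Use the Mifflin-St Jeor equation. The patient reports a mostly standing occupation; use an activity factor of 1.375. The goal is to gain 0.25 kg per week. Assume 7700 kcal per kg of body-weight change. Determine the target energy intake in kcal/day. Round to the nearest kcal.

3276 kcal/day

Mifflin-St Jeor (male): BMR = 10(115) + 6.25(182) − 5(22) + 5 = 1150 + 1137.5 − 110 + 5 = 2182.5 kcal/day.
TEE = 2182.5 × 1.375 = 3000.9375 kcal/day.
Required daily surplus = 0.25 × 7700 ÷ 7 = 275 kcal/day.
Target intake = 3000.9375 + 275 = 3275.9375 kcal/day.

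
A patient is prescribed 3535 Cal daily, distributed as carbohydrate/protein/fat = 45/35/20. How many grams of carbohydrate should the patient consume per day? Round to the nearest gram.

398 g/day

Carbohydrate energy = 45% × 3535 = 1590.75 kcal.
At 4 kcal/g: 1590.75 ÷ 4 = 397.6875 g.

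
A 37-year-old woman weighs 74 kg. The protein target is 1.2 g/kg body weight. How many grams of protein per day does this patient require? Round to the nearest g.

89 g/day

Protein = 1.2 g/kg × 74 kg = 88.8 g/day.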